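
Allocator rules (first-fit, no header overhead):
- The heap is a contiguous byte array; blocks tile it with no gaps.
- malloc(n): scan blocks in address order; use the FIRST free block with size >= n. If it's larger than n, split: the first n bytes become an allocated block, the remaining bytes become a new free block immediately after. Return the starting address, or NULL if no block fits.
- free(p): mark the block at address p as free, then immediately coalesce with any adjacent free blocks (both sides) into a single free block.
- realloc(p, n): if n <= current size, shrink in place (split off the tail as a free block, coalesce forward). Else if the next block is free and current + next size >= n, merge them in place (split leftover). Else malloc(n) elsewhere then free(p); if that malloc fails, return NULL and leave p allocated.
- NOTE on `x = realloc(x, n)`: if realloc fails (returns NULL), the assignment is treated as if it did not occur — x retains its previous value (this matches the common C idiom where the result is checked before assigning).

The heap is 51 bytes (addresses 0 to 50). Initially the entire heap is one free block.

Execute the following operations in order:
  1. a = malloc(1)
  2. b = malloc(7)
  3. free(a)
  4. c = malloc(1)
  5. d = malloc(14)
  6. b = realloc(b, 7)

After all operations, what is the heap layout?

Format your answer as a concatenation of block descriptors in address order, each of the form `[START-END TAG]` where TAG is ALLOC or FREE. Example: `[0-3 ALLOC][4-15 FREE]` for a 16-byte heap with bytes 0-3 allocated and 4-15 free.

Op 1: a = malloc(1) -> a = 0; heap: [0-0 ALLOC][1-50 FREE]
Op 2: b = malloc(7) -> b = 1; heap: [0-0 ALLOC][1-7 ALLOC][8-50 FREE]
Op 3: free(a) -> (freed a); heap: [0-0 FREE][1-7 ALLOC][8-50 FREE]
Op 4: c = malloc(1) -> c = 0; heap: [0-0 ALLOC][1-7 ALLOC][8-50 FREE]
Op 5: d = malloc(14) -> d = 8; heap: [0-0 ALLOC][1-7 ALLOC][8-21 ALLOC][22-50 FREE]
Op 6: b = realloc(b, 7) -> b = 1; heap: [0-0 ALLOC][1-7 ALLOC][8-21 ALLOC][22-50 FREE]

Answer: [0-0 ALLOC][1-7 ALLOC][8-21 ALLOC][22-50 FREE]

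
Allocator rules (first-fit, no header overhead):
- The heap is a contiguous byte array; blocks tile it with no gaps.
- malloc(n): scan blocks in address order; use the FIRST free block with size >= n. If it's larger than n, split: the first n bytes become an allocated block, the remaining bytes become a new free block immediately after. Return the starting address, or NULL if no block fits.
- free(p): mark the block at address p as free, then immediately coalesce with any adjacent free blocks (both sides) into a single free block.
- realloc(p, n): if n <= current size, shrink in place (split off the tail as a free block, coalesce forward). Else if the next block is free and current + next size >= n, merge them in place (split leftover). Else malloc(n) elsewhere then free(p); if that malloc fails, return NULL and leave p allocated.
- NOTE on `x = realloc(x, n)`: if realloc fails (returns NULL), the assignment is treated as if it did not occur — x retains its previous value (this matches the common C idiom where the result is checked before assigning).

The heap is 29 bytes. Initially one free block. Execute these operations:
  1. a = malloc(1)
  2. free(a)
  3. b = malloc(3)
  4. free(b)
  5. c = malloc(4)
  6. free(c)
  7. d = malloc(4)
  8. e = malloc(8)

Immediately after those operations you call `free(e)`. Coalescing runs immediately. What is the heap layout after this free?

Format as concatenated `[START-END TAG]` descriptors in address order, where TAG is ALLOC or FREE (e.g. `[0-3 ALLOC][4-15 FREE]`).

Op 1: a = malloc(1) -> a = 0; heap: [0-0 ALLOC][1-28 FREE]
Op 2: free(a) -> (freed a); heap: [0-28 FREE]
Op 3: b = malloc(3) -> b = 0; heap: [0-2 ALLOC][3-28 FREE]
Op 4: free(b) -> (freed b); heap: [0-28 FREE]
Op 5: c = malloc(4) -> c = 0; heap: [0-3 ALLOC][4-28 FREE]
Op 6: free(c) -> (freed c); heap: [0-28 FREE]
Op 7: d = malloc(4) -> d = 0; heap: [0-3 ALLOC][4-28 FREE]
Op 8: e = malloc(8) -> e = 4; heap: [0-3 ALLOC][4-11 ALLOC][12-28 FREE]
free(e): e = 4 -> block [4-11 ALLOC]; mark free, coalesce with adjacent free neighbors -> [0-3 ALLOC][4-28 FREE]

Answer: [0-3 ALLOC][4-28 FREE]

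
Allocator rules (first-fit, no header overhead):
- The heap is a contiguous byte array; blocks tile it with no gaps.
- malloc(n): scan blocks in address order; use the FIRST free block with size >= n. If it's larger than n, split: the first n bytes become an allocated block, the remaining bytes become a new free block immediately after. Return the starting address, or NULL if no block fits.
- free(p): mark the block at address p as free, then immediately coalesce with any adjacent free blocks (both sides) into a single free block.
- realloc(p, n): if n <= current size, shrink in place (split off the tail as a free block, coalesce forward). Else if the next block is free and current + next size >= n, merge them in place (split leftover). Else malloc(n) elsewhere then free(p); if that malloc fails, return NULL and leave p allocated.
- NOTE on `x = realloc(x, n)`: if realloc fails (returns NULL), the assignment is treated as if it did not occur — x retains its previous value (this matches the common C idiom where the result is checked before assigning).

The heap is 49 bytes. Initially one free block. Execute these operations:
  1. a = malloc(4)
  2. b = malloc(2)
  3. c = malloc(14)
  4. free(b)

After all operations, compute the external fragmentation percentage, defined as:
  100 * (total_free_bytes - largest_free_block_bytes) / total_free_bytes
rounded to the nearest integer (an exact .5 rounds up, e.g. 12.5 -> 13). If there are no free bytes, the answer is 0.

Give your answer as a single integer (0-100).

Answer: 6

Derivation:
Op 1: a = malloc(4) -> a = 0; heap: [0-3 ALLOC][4-48 FREE]
Op 2: b = malloc(2) -> b = 4; heap: [0-3 ALLOC][4-5 ALLOC][6-48 FREE]
Op 3: c = malloc(14) -> c = 6; heap: [0-3 ALLOC][4-5 ALLOC][6-19 ALLOC][20-48 FREE]
Op 4: free(b) -> (freed b); heap: [0-3 ALLOC][4-5 FREE][6-19 ALLOC][20-48 FREE]
Free blocks: [2 29] total_free=31 largest=29 -> 100*(31-29)/31 = 200/31 ≈ 6.452 -> rounds to 6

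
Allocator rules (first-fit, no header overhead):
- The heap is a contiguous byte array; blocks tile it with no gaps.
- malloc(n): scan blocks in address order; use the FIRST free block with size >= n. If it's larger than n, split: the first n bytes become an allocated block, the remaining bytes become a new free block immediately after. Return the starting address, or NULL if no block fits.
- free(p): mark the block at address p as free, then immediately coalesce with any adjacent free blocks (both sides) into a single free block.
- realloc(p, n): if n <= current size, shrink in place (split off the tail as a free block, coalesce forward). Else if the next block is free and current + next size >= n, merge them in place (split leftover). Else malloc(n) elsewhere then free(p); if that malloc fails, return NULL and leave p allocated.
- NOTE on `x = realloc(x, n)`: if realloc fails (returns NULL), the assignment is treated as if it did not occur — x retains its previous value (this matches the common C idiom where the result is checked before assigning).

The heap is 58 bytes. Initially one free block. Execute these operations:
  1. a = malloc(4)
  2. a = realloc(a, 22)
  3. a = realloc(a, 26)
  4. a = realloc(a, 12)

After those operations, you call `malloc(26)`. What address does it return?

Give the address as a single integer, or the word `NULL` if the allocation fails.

Answer: 12

Derivation:
Op 1: a = malloc(4) -> a = 0; heap: [0-3 ALLOC][4-57 FREE]
Op 2: a = realloc(a, 22) -> a = 0; heap: [0-21 ALLOC][22-57 FREE]
Op 3: a = realloc(a, 26) -> a = 0; heap: [0-25 ALLOC][26-57 FREE]
Op 4: a = realloc(a, 12) -> a = 0; heap: [0-11 ALLOC][12-57 FREE]
malloc(26): first-fit scan over [0-11 ALLOC][12-57 FREE] -> 12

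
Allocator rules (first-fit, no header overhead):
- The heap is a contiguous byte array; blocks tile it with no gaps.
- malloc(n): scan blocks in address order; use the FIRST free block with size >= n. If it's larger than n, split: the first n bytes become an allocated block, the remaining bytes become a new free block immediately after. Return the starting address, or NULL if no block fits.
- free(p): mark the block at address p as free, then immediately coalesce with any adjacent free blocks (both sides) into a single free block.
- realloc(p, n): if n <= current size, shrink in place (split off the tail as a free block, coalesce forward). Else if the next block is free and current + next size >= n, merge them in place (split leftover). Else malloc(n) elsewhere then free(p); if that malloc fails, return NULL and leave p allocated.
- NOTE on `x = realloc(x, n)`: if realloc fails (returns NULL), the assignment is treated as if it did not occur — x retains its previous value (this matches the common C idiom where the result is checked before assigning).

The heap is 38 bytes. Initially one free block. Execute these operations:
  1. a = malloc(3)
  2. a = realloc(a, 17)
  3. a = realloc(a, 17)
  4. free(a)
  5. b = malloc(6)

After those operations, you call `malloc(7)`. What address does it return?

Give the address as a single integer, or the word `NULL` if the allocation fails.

Answer: 6

Derivation:
Op 1: a = malloc(3) -> a = 0; heap: [0-2 ALLOC][3-37 FREE]
Op 2: a = realloc(a, 17) -> a = 0; heap: [0-16 ALLOC][17-37 FREE]
Op 3: a = realloc(a, 17) -> a = 0; heap: [0-16 ALLOC][17-37 FREE]
Op 4: free(a) -> (freed a); heap: [0-37 FREE]
Op 5: b = malloc(6) -> b = 0; heap: [0-5 ALLOC][6-37 FREE]
malloc(7): first-fit scan over [0-5 ALLOC][6-37 FREE] -> 6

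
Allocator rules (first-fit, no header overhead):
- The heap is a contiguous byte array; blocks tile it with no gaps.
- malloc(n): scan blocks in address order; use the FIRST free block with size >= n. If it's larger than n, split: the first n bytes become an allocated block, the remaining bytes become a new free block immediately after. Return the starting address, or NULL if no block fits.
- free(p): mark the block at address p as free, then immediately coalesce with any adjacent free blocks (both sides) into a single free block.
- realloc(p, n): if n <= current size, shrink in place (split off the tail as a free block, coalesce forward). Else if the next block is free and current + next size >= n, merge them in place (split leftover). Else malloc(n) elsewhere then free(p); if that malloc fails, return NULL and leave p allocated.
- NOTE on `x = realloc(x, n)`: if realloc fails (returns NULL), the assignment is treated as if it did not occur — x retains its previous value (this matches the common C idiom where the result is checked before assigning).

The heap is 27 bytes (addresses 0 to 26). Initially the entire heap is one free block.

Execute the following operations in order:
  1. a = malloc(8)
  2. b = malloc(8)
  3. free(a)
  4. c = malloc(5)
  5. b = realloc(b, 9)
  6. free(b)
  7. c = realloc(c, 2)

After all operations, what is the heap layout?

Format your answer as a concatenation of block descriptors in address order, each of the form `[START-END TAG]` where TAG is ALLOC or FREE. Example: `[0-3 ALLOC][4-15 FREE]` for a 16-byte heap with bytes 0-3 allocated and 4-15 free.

Op 1: a = malloc(8) -> a = 0; heap: [0-7 ALLOC][8-26 FREE]
Op 2: b = malloc(8) -> b = 8; heap: [0-7 ALLOC][8-15 ALLOC][16-26 FREE]
Op 3: free(a) -> (freed a); heap: [0-7 FREE][8-15 ALLOC][16-26 FREE]
Op 4: c = malloc(5) -> c = 0; heap: [0-4 ALLOC][5-7 FREE][8-15 ALLOC][16-26 FREE]
Op 5: b = realloc(b, 9) -> b = 8; heap: [0-4 ALLOC][5-7 FREE][8-16 ALLOC][17-26 FREE]
Op 6: free(b) -> (freed b); heap: [0-4 ALLOC][5-26 FREE]
Op 7: c = realloc(c, 2) -> c = 0; heap: [0-1 ALLOC][2-26 FREE]

Answer: [0-1 ALLOC][2-26 FREE]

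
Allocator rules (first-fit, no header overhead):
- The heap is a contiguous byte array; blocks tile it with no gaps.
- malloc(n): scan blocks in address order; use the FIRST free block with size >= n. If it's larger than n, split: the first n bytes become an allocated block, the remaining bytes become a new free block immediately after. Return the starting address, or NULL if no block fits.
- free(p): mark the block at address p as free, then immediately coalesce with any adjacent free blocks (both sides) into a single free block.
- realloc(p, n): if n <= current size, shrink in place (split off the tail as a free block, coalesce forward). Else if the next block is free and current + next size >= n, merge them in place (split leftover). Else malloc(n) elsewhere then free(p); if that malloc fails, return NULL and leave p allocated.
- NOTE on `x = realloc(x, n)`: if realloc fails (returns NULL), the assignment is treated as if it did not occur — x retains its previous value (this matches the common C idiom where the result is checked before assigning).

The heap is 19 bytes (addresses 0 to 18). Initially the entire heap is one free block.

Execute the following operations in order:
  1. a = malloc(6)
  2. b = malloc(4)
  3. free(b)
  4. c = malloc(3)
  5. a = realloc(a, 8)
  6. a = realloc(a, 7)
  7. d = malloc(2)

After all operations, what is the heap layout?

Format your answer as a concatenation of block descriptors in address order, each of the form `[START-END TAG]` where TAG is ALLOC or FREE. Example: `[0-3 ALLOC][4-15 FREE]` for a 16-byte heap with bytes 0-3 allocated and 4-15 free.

Op 1: a = malloc(6) -> a = 0; heap: [0-5 ALLOC][6-18 FREE]
Op 2: b = malloc(4) -> b = 6; heap: [0-5 ALLOC][6-9 ALLOC][10-18 FREE]
Op 3: free(b) -> (freed b); heap: [0-5 ALLOC][6-18 FREE]
Op 4: c = malloc(3) -> c = 6; heap: [0-5 ALLOC][6-8 ALLOC][9-18 FREE]
Op 5: a = realloc(a, 8) -> a = 9; heap: [0-5 FREE][6-8 ALLOC][9-16 ALLOC][17-18 FREE]
Op 6: a = realloc(a, 7) -> a = 9; heap: [0-5 FREE][6-8 ALLOC][9-15 ALLOC][16-18 FREE]
Op 7: d = malloc(2) -> d = 0; heap: [0-1 ALLOC][2-5 FREE][6-8 ALLOC][9-15 ALLOC][16-18 FREE]

Answer: [0-1 ALLOC][2-5 FREE][6-8 ALLOC][9-15 ALLOC][16-18 FREE]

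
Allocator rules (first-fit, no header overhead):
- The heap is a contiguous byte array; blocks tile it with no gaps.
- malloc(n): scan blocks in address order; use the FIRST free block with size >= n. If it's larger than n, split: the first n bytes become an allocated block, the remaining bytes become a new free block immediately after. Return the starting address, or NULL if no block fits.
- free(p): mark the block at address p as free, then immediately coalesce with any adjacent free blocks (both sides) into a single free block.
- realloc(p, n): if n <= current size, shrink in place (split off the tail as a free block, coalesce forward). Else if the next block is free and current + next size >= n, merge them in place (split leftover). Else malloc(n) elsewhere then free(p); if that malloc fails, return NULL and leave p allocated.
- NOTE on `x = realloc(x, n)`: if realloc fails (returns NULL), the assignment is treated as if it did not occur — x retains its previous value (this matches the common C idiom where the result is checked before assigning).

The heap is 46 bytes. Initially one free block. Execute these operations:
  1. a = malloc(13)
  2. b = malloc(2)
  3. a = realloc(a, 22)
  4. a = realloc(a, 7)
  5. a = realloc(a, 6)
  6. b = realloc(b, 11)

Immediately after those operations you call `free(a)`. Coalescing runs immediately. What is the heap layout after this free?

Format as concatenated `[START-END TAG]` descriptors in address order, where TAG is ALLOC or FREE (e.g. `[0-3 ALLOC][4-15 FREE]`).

Answer: [0-10 ALLOC][11-45 FREE]

Derivation:
Op 1: a = malloc(13) -> a = 0; heap: [0-12 ALLOC][13-45 FREE]
Op 2: b = malloc(2) -> b = 13; heap: [0-12 ALLOC][13-14 ALLOC][15-45 FREE]
Op 3: a = realloc(a, 22) -> a = 15; heap: [0-12 FREE][13-14 ALLOC][15-36 ALLOC][37-45 FREE]
Op 4: a = realloc(a, 7) -> a = 15; heap: [0-12 FREE][13-14 ALLOC][15-21 ALLOC][22-45 FREE]
Op 5: a = realloc(a, 6) -> a = 15; heap: [0-12 FREE][13-14 ALLOC][15-20 ALLOC][21-45 FREE]
Op 6: b = realloc(b, 11) -> b = 0; heap: [0-10 ALLOC][11-14 FREE][15-20 ALLOC][21-45 FREE]
free(a): a = 15 -> block [15-20 ALLOC]; mark free, coalesce with adjacent free neighbors -> [0-10 ALLOC][11-45 FREE]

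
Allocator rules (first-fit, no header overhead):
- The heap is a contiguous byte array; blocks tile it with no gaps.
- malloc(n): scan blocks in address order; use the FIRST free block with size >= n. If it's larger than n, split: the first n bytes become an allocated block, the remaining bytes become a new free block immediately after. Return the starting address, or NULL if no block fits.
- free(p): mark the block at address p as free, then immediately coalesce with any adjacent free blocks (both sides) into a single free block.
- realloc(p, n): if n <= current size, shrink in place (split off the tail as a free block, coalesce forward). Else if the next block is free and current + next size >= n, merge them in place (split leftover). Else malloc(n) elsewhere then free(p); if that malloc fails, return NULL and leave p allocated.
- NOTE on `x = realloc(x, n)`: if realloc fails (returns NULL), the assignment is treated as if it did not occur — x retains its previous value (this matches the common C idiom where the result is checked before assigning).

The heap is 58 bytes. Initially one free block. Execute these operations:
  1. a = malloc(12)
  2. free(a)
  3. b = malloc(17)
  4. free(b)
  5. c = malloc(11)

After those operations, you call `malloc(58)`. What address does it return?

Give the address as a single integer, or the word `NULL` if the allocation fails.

Op 1: a = malloc(12) -> a = 0; heap: [0-11 ALLOC][12-57 FREE]
Op 2: free(a) -> (freed a); heap: [0-57 FREE]
Op 3: b = malloc(17) -> b = 0; heap: [0-16 ALLOC][17-57 FREE]
Op 4: free(b) -> (freed b); heap: [0-57 FREE]
Op 5: c = malloc(11) -> c = 0; heap: [0-10 ALLOC][11-57 FREE]
malloc(58): first-fit scan over [0-10 ALLOC][11-57 FREE] -> NULL

Answer: NULL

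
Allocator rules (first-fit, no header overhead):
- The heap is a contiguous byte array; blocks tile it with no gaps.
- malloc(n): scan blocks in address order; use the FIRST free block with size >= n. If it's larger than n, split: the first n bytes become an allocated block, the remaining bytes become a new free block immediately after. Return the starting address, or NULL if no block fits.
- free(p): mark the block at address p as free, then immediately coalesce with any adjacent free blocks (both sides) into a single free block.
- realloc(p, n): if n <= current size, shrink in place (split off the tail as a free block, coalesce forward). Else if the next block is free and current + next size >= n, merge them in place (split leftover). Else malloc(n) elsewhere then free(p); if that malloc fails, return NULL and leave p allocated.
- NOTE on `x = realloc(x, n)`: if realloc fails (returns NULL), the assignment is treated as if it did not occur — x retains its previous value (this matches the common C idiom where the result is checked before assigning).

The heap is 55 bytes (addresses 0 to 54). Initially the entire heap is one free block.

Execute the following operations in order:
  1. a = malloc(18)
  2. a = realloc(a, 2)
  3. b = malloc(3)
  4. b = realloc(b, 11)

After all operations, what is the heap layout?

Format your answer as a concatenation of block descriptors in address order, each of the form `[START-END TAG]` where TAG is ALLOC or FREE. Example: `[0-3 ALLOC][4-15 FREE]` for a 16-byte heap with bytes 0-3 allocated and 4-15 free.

Op 1: a = malloc(18) -> a = 0; heap: [0-17 ALLOC][18-54 FREE]
Op 2: a = realloc(a, 2) -> a = 0; heap: [0-1 ALLOC][2-54 FREE]
Op 3: b = malloc(3) -> b = 2; heap: [0-1 ALLOC][2-4 ALLOC][5-54 FREE]
Op 4: b = realloc(b, 11) -> b = 2; heap: [0-1 ALLOC][2-12 ALLOC][13-54 FREE]

Answer: [0-1 ALLOC][2-12 ALLOC][13-54 FREE]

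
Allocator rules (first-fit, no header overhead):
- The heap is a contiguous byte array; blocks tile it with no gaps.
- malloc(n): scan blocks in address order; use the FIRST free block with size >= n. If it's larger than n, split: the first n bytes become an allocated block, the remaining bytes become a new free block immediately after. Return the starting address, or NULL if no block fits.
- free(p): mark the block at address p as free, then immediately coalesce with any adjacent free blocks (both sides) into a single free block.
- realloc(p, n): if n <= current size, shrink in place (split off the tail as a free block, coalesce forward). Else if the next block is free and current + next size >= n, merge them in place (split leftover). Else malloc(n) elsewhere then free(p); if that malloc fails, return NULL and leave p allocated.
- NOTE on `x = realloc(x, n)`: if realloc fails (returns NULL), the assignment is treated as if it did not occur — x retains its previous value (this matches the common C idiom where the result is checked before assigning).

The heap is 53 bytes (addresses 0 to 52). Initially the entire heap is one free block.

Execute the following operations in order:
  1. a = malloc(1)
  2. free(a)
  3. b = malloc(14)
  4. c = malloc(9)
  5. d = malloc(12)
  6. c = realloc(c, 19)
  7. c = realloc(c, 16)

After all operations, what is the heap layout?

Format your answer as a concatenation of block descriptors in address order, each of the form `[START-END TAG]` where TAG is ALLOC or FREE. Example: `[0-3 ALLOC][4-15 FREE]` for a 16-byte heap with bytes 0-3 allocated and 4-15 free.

Answer: [0-13 ALLOC][14-22 FREE][23-34 ALLOC][35-50 ALLOC][51-52 FREE]

Derivation:
Op 1: a = malloc(1) -> a = 0; heap: [0-0 ALLOC][1-52 FREE]
Op 2: free(a) -> (freed a); heap: [0-52 FREE]
Op 3: b = malloc(14) -> b = 0; heap: [0-13 ALLOC][14-52 FREE]
Op 4: c = malloc(9) -> c = 14; heap: [0-13 ALLOC][14-22 ALLOC][23-52 FREE]
Op 5: d = malloc(12) -> d = 23; heap: [0-13 ALLOC][14-22 ALLOC][23-34 ALLOC][35-52 FREE]
Op 6: c = realloc(c, 19) -> NULL (c unchanged); heap: [0-13 ALLOC][14-22 ALLOC][23-34 ALLOC][35-52 FREE]
Op 7: c = realloc(c, 16) -> c = 35; heap: [0-13 ALLOC][14-22 FREE][23-34 ALLOC][35-50 ALLOC][51-52 FREE]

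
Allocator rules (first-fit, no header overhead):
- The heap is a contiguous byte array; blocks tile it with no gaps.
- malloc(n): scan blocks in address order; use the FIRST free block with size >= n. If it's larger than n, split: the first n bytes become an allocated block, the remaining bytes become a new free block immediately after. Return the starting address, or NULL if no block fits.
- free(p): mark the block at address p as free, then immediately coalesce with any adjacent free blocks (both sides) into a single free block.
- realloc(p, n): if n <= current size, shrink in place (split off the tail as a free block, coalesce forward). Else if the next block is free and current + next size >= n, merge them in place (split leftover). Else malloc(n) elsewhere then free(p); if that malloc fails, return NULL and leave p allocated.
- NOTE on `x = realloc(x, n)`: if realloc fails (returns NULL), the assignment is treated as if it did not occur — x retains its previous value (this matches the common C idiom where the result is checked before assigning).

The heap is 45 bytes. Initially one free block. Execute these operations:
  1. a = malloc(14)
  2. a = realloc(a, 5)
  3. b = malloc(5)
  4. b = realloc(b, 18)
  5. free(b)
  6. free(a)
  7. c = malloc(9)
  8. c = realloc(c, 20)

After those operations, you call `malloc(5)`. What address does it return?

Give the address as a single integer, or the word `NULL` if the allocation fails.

Answer: 20

Derivation:
Op 1: a = malloc(14) -> a = 0; heap: [0-13 ALLOC][14-44 FREE]
Op 2: a = realloc(a, 5) -> a = 0; heap: [0-4 ALLOC][5-44 FREE]
Op 3: b = malloc(5) -> b = 5; heap: [0-4 ALLOC][5-9 ALLOC][10-44 FREE]
Op 4: b = realloc(b, 18) -> b = 5; heap: [0-4 ALLOC][5-22 ALLOC][23-44 FREE]
Op 5: free(b) -> (freed b); heap: [0-4 ALLOC][5-44 FREE]
Op 6: free(a) -> (freed a); heap: [0-44 FREE]
Op 7: c = malloc(9) -> c = 0; heap: [0-8 ALLOC][9-44 FREE]
Op 8: c = realloc(c, 20) -> c = 0; heap: [0-19 ALLOC][20-44 FREE]
malloc(5): first-fit scan over [0-19 ALLOC][20-44 FREE] -> 20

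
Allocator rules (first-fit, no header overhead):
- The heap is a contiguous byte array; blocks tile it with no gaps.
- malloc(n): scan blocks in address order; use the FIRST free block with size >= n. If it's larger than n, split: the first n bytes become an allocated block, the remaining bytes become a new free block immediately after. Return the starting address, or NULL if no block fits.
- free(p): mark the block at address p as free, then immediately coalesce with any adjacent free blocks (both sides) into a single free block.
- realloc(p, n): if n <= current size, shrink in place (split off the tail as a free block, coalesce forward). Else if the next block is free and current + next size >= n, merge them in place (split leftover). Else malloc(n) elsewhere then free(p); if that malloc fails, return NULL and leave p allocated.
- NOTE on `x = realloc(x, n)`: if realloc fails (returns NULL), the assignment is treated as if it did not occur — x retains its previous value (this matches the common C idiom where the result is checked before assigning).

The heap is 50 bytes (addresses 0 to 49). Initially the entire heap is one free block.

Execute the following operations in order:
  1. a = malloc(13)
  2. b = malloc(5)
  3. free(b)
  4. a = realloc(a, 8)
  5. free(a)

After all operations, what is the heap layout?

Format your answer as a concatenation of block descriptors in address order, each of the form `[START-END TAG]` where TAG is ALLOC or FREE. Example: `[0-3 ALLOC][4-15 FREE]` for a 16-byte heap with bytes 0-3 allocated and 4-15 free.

Op 1: a = malloc(13) -> a = 0; heap: [0-12 ALLOC][13-49 FREE]
Op 2: b = malloc(5) -> b = 13; heap: [0-12 ALLOC][13-17 ALLOC][18-49 FREE]
Op 3: free(b) -> (freed b); heap: [0-12 ALLOC][13-49 FREE]
Op 4: a = realloc(a, 8) -> a = 0; heap: [0-7 ALLOC][8-49 FREE]
Op 5: free(a) -> (freed a); heap: [0-49 FREE]

Answer: [0-49 FREE]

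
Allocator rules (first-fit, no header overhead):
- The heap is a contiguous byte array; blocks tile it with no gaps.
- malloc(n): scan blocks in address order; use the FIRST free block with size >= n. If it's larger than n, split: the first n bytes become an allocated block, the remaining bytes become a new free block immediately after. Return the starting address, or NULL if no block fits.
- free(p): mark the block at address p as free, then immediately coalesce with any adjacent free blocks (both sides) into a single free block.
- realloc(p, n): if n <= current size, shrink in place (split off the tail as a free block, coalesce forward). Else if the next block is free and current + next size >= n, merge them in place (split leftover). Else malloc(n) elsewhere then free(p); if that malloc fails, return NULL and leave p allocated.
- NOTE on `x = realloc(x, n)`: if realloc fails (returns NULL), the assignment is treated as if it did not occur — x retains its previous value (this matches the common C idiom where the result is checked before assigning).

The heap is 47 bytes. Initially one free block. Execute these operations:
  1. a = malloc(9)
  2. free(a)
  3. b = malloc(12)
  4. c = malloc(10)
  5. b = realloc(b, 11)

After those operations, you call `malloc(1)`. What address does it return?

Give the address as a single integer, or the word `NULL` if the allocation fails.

Answer: 11

Derivation:
Op 1: a = malloc(9) -> a = 0; heap: [0-8 ALLOC][9-46 FREE]
Op 2: free(a) -> (freed a); heap: [0-46 FREE]
Op 3: b = malloc(12) -> b = 0; heap: [0-11 ALLOC][12-46 FREE]
Op 4: c = malloc(10) -> c = 12; heap: [0-11 ALLOC][12-21 ALLOC][22-46 FREE]
Op 5: b = realloc(b, 11) -> b = 0; heap: [0-10 ALLOC][11-11 FREE][12-21 ALLOC][22-46 FREE]
malloc(1): first-fit scan over [0-10 ALLOC][11-11 FREE][12-21 ALLOC][22-46 FREE] -> 11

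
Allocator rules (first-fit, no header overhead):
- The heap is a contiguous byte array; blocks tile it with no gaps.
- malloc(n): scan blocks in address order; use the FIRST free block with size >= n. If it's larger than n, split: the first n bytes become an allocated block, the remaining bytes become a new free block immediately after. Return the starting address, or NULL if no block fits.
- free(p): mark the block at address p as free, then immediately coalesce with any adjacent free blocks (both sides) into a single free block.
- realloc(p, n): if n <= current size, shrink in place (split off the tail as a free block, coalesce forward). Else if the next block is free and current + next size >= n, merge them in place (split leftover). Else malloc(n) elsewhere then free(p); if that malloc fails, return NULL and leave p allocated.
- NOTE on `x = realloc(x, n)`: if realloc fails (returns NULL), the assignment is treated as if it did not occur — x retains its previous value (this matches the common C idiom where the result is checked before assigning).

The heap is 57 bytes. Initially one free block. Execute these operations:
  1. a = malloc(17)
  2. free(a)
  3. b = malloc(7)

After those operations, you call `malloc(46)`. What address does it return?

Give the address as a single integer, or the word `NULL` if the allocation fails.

Answer: 7

Derivation:
Op 1: a = malloc(17) -> a = 0; heap: [0-16 ALLOC][17-56 FREE]
Op 2: free(a) -> (freed a); heap: [0-56 FREE]
Op 3: b = malloc(7) -> b = 0; heap: [0-6 ALLOC][7-56 FREE]
malloc(46): first-fit scan over [0-6 ALLOC][7-56 FREE] -> 7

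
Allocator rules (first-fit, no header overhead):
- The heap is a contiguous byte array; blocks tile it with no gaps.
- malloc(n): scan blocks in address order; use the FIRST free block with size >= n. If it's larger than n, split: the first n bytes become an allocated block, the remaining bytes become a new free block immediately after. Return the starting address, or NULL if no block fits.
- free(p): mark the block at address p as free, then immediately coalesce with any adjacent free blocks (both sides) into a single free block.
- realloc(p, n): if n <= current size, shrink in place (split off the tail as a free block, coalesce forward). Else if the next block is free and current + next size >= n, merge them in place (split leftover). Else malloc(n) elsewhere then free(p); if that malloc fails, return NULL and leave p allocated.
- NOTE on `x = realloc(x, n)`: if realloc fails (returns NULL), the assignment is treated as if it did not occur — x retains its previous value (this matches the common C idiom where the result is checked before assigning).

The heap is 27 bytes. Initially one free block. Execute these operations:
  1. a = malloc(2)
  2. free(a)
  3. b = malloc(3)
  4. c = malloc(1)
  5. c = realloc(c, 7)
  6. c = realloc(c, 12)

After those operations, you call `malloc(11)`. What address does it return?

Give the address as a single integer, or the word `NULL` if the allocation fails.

Answer: 15

Derivation:
Op 1: a = malloc(2) -> a = 0; heap: [0-1 ALLOC][2-26 FREE]
Op 2: free(a) -> (freed a); heap: [0-26 FREE]
Op 3: b = malloc(3) -> b = 0; heap: [0-2 ALLOC][3-26 FREE]
Op 4: c = malloc(1) -> c = 3; heap: [0-2 ALLOC][3-3 ALLOC][4-26 FREE]
Op 5: c = realloc(c, 7) -> c = 3; heap: [0-2 ALLOC][3-9 ALLOC][10-26 FREE]
Op 6: c = realloc(c, 12) -> c = 3; heap: [0-2 ALLOC][3-14 ALLOC][15-26 FREE]
malloc(11): first-fit scan over [0-2 ALLOC][3-14 ALLOC][15-26 FREE] -> 15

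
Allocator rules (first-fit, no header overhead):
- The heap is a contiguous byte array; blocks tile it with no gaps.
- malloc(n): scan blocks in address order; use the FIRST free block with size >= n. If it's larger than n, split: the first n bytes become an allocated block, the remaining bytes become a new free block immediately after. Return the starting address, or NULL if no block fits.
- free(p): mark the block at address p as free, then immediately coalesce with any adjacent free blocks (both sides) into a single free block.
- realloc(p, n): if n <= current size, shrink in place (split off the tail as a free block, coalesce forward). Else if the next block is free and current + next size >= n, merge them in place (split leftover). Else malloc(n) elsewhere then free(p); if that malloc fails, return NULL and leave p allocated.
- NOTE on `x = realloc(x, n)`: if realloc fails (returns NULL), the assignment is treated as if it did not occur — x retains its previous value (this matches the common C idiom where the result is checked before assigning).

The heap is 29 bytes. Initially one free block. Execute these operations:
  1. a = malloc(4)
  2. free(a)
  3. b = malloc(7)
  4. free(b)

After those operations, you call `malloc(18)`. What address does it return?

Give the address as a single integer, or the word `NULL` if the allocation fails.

Answer: 0

Derivation:
Op 1: a = malloc(4) -> a = 0; heap: [0-3 ALLOC][4-28 FREE]
Op 2: free(a) -> (freed a); heap: [0-28 FREE]
Op 3: b = malloc(7) -> b = 0; heap: [0-6 ALLOC][7-28 FREE]
Op 4: free(b) -> (freed b); heap: [0-28 FREE]
malloc(18): first-fit scan over [0-28 FREE] -> 0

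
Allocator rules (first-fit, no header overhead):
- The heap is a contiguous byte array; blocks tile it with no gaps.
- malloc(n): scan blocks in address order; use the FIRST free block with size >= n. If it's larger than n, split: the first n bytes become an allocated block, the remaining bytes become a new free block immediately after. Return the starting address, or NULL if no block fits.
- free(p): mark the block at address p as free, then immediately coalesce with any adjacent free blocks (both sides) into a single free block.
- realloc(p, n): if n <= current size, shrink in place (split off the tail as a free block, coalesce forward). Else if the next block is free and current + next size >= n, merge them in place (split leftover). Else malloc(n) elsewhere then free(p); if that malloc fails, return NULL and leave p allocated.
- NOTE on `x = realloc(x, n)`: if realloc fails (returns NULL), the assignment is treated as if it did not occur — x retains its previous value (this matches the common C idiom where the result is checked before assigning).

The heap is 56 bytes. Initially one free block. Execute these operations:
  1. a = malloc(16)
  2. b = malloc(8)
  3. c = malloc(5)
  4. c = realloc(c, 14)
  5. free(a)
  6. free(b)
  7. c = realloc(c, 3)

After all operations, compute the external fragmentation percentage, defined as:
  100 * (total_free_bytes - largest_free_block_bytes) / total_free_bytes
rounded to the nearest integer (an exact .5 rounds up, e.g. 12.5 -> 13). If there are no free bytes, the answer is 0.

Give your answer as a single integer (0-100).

Answer: 45

Derivation:
Op 1: a = malloc(16) -> a = 0; heap: [0-15 ALLOC][16-55 FREE]
Op 2: b = malloc(8) -> b = 16; heap: [0-15 ALLOC][16-23 ALLOC][24-55 FREE]
Op 3: c = malloc(5) -> c = 24; heap: [0-15 ALLOC][16-23 ALLOC][24-28 ALLOC][29-55 FREE]
Op 4: c = realloc(c, 14) -> c = 24; heap: [0-15 ALLOC][16-23 ALLOC][24-37 ALLOC][38-55 FREE]
Op 5: free(a) -> (freed a); heap: [0-15 FREE][16-23 ALLOC][24-37 ALLOC][38-55 FREE]
Op 6: free(b) -> (freed b); heap: [0-23 FREE][24-37 ALLOC][38-55 FREE]
Op 7: c = realloc(c, 3) -> c = 24; heap: [0-23 FREE][24-26 ALLOC][27-55 FREE]
Free blocks: [24 29] total_free=53 largest=29 -> 100*(53-29)/53 = 2400/53 ≈ 45.283 -> rounds to 45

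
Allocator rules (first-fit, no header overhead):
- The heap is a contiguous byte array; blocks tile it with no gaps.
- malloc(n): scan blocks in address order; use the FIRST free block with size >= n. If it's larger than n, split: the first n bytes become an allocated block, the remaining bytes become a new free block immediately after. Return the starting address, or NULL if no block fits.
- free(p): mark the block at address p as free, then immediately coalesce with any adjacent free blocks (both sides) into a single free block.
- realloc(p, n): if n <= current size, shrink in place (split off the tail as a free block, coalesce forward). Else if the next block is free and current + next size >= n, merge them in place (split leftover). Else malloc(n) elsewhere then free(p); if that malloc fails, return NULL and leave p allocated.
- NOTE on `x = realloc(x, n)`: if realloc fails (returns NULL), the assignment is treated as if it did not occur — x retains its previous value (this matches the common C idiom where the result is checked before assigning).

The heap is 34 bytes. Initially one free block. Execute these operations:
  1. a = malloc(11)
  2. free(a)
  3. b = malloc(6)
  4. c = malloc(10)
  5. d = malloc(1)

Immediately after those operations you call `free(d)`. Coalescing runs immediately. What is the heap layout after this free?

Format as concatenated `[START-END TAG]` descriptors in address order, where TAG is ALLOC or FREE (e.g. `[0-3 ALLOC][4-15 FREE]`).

Answer: [0-5 ALLOC][6-15 ALLOC][16-33 FREE]

Derivation:
Op 1: a = malloc(11) -> a = 0; heap: [0-10 ALLOC][11-33 FREE]
Op 2: free(a) -> (freed a); heap: [0-33 FREE]
Op 3: b = malloc(6) -> b = 0; heap: [0-5 ALLOC][6-33 FREE]
Op 4: c = malloc(10) -> c = 6; heap: [0-5 ALLOC][6-15 ALLOC][16-33 FREE]
Op 5: d = malloc(1) -> d = 16; heap: [0-5 ALLOC][6-15 ALLOC][16-16 ALLOC][17-33 FREE]
free(d): d = 16 -> block [16-16 ALLOC]; mark free, coalesce with adjacent free neighbors -> [0-5 ALLOC][6-15 ALLOC][16-33 FREE]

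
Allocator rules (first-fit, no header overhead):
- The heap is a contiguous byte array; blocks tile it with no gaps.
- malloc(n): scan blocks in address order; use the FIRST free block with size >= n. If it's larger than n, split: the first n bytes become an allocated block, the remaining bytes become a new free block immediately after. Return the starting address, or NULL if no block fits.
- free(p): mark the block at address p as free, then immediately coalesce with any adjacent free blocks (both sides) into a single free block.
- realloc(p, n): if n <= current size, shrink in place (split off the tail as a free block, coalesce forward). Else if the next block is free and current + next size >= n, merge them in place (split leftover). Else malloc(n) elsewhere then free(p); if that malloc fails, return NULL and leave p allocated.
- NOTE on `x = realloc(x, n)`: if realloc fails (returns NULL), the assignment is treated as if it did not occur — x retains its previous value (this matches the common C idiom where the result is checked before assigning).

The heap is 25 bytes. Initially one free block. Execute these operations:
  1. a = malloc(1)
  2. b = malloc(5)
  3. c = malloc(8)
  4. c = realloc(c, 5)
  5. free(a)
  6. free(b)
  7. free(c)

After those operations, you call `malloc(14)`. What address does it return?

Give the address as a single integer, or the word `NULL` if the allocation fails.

Answer: 0

Derivation:
Op 1: a = malloc(1) -> a = 0; heap: [0-0 ALLOC][1-24 FREE]
Op 2: b = malloc(5) -> b = 1; heap: [0-0 ALLOC][1-5 ALLOC][6-24 FREE]
Op 3: c = malloc(8) -> c = 6; heap: [0-0 ALLOC][1-5 ALLOC][6-13 ALLOC][14-24 FREE]
Op 4: c = realloc(c, 5) -> c = 6; heap: [0-0 ALLOC][1-5 ALLOC][6-10 ALLOC][11-24 FREE]
Op 5: free(a) -> (freed a); heap: [0-0 FREE][1-5 ALLOC][6-10 ALLOC][11-24 FREE]
Op 6: free(b) -> (freed b); heap: [0-5 FREE][6-10 ALLOC][11-24 FREE]
Op 7: free(c) -> (freed c); heap: [0-24 FREE]
malloc(14): first-fit scan over [0-24 FREE] -> 0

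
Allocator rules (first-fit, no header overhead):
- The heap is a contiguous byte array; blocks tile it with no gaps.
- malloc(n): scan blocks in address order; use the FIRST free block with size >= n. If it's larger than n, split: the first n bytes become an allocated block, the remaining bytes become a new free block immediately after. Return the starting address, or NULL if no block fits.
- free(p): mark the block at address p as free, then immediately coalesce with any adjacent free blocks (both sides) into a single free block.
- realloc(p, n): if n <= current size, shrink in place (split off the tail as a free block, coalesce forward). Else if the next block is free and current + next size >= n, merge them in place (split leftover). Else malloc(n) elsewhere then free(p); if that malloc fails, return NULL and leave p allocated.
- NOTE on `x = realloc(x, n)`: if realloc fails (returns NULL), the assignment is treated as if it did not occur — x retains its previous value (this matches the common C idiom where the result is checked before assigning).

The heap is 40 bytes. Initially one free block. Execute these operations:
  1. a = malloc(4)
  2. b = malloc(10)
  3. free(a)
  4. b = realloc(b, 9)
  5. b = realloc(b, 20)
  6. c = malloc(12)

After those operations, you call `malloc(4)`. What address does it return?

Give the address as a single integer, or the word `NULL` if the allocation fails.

Op 1: a = malloc(4) -> a = 0; heap: [0-3 ALLOC][4-39 FREE]
Op 2: b = malloc(10) -> b = 4; heap: [0-3 ALLOC][4-13 ALLOC][14-39 FREE]
Op 3: free(a) -> (freed a); heap: [0-3 FREE][4-13 ALLOC][14-39 FREE]
Op 4: b = realloc(b, 9) -> b = 4; heap: [0-3 FREE][4-12 ALLOC][13-39 FREE]
Op 5: b = realloc(b, 20) -> b = 4; heap: [0-3 FREE][4-23 ALLOC][24-39 FREE]
Op 6: c = malloc(12) -> c = 24; heap: [0-3 FREE][4-23 ALLOC][24-35 ALLOC][36-39 FREE]
malloc(4): first-fit scan over [0-3 FREE][4-23 ALLOC][24-35 ALLOC][36-39 FREE] -> 0

Answer: 0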